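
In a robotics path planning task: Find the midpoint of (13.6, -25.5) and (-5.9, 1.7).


M = ((13.6+(-5.9))/2, ((-25.5)+1.7)/2)
= (3.85, -11.9)

(3.85, -11.9)


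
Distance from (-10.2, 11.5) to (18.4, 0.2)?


dx=28.6, dy=-11.3
d^2 = 28.6^2 + (-11.3)^2 = 945.65
d = sqrt(945.65) = 30.7514

30.7514


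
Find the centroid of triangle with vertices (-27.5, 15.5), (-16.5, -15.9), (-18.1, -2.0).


Centroid = ((x_A+x_B+x_C)/3, (y_A+y_B+y_C)/3)
= (((-27.5)+(-16.5)+(-18.1))/3, (15.5+(-15.9)+(-2))/3)
= (-20.7, -0.8)

(-20.7, -0.8)


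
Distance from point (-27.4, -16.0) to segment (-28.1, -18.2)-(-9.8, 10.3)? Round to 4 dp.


Project P onto AB: t = 0.0658 (clamped to [0,1])
Closest point on segment: (-26.8954, -16.324)
Distance: 0.5997

0.5997


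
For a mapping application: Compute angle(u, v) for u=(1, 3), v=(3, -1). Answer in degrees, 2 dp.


u.v = 0, |u| = sqrt(10) = 3.1623, |v| = sqrt(10) = 3.1623
cos(theta) = u.v/(|u||v|) = 0/sqrt(100) = 0
theta = acos(0) = 90 degrees

90 degrees


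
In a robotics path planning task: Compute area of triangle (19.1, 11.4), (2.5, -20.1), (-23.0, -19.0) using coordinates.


Area = |x_A(y_B-y_C) + x_B(y_C-y_A) + x_C(y_A-y_B)|/2
= |(-21.01) + (-76) + (-724.5)|/2
= 821.51/2 = 410.755

410.755


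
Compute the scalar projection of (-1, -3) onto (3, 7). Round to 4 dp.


u.v = -24, |v| = sqrt(58) = 7.6158
Scalar projection = u.v / |v| = -24 / sqrt(58) = -3.1514

-3.1514


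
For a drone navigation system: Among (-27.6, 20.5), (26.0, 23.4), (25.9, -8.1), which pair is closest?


d(P0,P1) = 53.6784, d(P0,P2) = 60.6647, d(P1,P2) = 31.5002
Closest: P1 and P2

Closest pair: (26.0, 23.4) and (25.9, -8.1), distance = 31.5002


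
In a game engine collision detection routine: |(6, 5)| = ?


|u| = sqrt(6^2 + 5^2) = sqrt(61) = 7.8102

7.8102


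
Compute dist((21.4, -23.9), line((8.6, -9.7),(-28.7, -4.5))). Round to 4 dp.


|cross product| = 463.1
|line direction| = sqrt(1418.33) = 37.6607
Distance = 463.1/sqrt(1418.33) = 12.2966

12.2966


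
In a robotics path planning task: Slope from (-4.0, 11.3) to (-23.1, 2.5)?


slope = (y2-y1)/(x2-x1) = (2.5-11.3)/((-23.1)-(-4)) = (-8.8)/(-19.1) = 0.4607

0.4607


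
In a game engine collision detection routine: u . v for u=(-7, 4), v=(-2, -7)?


u . v = u_x*v_x + u_y*v_y = (-7)*(-2) + 4*(-7)
= 14 + (-28) = -14

-14


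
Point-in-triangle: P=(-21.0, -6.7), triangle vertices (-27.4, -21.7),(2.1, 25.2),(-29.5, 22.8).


Cross products: AB x AP = 142.34, BC x BP = 952.6, CA x CP = 316.3
All same sign? yes

Yes, inside


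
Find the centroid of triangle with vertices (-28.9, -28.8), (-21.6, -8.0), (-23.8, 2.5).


Centroid = ((x_A+x_B+x_C)/3, (y_A+y_B+y_C)/3)
= (((-28.9)+(-21.6)+(-23.8))/3, ((-28.8)+(-8)+2.5)/3)
= (-24.7667, -11.4333)

(-24.7667, -11.4333)


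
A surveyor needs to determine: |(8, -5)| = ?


|u| = sqrt(8^2 + (-5)^2) = sqrt(89) = 9.434

9.434


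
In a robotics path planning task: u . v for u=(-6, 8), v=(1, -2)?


u . v = u_x*v_x + u_y*v_y = (-6)*1 + 8*(-2)
= (-6) + (-16) = -22

-22


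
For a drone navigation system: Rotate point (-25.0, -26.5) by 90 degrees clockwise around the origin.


90° CW: (x,y) -> (y, -x)
(-25,-26.5) -> (-26.5, 25)

(-26.5, 25)


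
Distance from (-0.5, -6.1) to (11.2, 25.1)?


dx=11.7, dy=31.2
d^2 = 11.7^2 + 31.2^2 = 1110.33
d = sqrt(1110.33) = 33.3216

33.3216


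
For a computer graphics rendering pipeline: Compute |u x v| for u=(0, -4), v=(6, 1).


|u x v| = |0*1 - (-4)*6|
= |0 - (-24)| = 24

24


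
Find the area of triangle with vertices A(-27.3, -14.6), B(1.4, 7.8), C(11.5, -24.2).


Area = |x_A(y_B-y_C) + x_B(y_C-y_A) + x_C(y_A-y_B)|/2
= |(-873.6) + (-13.44) + (-257.6)|/2
= 1144.64/2 = 572.32

572.32


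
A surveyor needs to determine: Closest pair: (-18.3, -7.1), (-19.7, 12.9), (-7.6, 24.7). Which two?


d(P0,P1) = 20.0489, d(P0,P2) = 33.5519, d(P1,P2) = 16.9012
Closest: P1 and P2

Closest pair: (-19.7, 12.9) and (-7.6, 24.7), distance = 16.9012


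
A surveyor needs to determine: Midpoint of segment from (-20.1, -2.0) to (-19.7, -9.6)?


M = (((-20.1)+(-19.7))/2, ((-2)+(-9.6))/2)
= (-19.9, -5.8)

(-19.9, -5.8)


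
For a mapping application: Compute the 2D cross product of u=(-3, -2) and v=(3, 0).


u x v = u_x*v_y - u_y*v_x = (-3)*0 - (-2)*3
= 0 - (-6) = 6

6


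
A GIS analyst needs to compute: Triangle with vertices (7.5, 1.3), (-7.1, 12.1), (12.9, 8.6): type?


Side lengths squared: AB^2=329.8, BC^2=412.25, CA^2=82.45
Sorted: [82.45, 329.8, 412.25]
By sides: Scalene, By angles: Right

Scalene, Right


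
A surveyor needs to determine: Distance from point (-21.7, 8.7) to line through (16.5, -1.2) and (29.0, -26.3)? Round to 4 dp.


|cross product| = 835.07
|line direction| = sqrt(786.26) = 28.0403
Distance = 835.07/sqrt(786.26) = 29.781

29.781


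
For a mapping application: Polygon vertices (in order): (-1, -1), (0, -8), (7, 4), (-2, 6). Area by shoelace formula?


Shoelace sum: ((-1)*(-8) - 0*(-1)) + (0*4 - 7*(-8)) + (7*6 - (-2)*4) + ((-2)*(-1) - (-1)*6)
= 122
Area = |122|/2 = 61

61


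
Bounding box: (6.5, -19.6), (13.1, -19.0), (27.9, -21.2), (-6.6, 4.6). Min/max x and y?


x range: [-6.6, 27.9]
y range: [-21.2, 4.6]
Bounding box: (-6.6,-21.2) to (27.9,4.6)

(-6.6,-21.2) to (27.9,4.6)


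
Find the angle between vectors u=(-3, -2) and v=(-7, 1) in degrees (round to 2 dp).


u.v = 19, |u| = sqrt(13) = 3.6056, |v| = sqrt(50) = 7.0711
cos(theta) = u.v/(|u||v|) = 19/sqrt(650) = 0.745241
theta = acos(0.745241) = 41.82 degrees

41.82 degrees


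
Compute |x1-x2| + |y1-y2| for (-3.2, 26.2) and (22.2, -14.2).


|(-3.2)-22.2| + |26.2-(-14.2)| = 25.4 + 40.4 = 65.8

65.8


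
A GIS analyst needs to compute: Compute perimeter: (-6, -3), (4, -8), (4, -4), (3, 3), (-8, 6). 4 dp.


Sides: (-6, -3)->(4, -8): sqrt(125) = 11.18034, (4, -8)->(4, -4): sqrt(16) = 4, (4, -4)->(3, 3): sqrt(50) = 7.071068, (3, 3)->(-8, 6): sqrt(130) = 11.401754, (-8, 6)->(-6, -3): sqrt(85) = 9.219544
Sum = 42.872706
Perimeter = 42.8727

42.8727


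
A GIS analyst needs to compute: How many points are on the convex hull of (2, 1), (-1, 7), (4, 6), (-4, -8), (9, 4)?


Convex hull vertices (CCW): (-4, -8), (9, 4), (4, 6), (-1, 7)
Count = 4

4


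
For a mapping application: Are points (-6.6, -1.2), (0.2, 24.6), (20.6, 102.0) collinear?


Cross product: (0.2-(-6.6))*(102-(-1.2)) - (24.6-(-1.2))*(20.6-(-6.6))
= 0

Yes, collinear


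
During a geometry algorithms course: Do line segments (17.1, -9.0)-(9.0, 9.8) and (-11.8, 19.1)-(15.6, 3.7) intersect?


Cross products: d1=-324.88, d2=65.5, d3=315.71, d4=-74.67
d1*d2 < 0 and d3*d4 < 0? yes

Yes, they intersect


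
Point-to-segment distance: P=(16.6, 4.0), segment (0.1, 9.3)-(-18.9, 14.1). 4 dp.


Project P onto AB: t = 0 (clamped to [0,1])
Closest point on segment: (0.1, 9.3)
Distance: 17.3303

17.3303


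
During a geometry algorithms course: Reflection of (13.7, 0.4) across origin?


Reflection over origin: (x,y) -> (-x,-y)
(13.7, 0.4) -> (-13.7, -0.4)

(-13.7, -0.4)


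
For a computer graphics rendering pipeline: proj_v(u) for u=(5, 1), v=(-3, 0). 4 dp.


u.v = -15, |v| = sqrt(9) = 3
Scalar projection = u.v / |v| = -15 / sqrt(9) = -5

-5


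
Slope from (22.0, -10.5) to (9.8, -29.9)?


slope = (y2-y1)/(x2-x1) = ((-29.9)-(-10.5))/(9.8-22) = (-19.4)/(-12.2) = 1.5902

1.5902


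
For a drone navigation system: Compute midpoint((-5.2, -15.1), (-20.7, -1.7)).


M = (((-5.2)+(-20.7))/2, ((-15.1)+(-1.7))/2)
= (-12.95, -8.4)

(-12.95, -8.4)


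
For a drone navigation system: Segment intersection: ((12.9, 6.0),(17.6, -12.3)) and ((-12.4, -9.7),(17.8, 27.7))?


Cross products: d1=-472.08, d2=-1200.52, d3=-536.78, d4=191.66
d1*d2 < 0 and d3*d4 < 0? no

No, they don't intersect


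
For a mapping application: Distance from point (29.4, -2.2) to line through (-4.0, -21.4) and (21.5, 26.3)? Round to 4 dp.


|cross product| = 1103.58
|line direction| = sqrt(2925.54) = 54.0883
Distance = 1103.58/sqrt(2925.54) = 20.4033

20.4033


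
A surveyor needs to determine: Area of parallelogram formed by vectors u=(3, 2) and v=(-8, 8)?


|u x v| = |3*8 - 2*(-8)|
= |24 - (-16)| = 40

40


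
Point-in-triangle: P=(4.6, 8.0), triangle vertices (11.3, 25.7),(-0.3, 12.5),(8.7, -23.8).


Cross products: AB x AP = 116.88, BC x BP = 137.37, CA x CP = 285.63
All same sign? yes

Yes, inside


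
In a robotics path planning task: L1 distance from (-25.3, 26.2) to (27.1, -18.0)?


|(-25.3)-27.1| + |26.2-(-18)| = 52.4 + 44.2 = 96.6

96.6


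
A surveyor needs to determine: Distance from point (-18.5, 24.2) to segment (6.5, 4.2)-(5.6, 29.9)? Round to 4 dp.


Project P onto AB: t = 0.8113 (clamped to [0,1])
Closest point on segment: (5.7698, 25.0499)
Distance: 24.2847

24.2847


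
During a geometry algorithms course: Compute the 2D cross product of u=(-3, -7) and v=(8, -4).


u x v = u_x*v_y - u_y*v_x = (-3)*(-4) - (-7)*8
= 12 - (-56) = 68

68


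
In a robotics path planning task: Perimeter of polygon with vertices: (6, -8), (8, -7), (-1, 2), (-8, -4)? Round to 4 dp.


Sides: (6, -8)->(8, -7): sqrt(5) = 2.236068, (8, -7)->(-1, 2): sqrt(162) = 12.727922, (-1, 2)->(-8, -4): sqrt(85) = 9.219544, (-8, -4)->(6, -8): sqrt(212) = 14.56022
Sum = 38.743754
Perimeter = 38.7438

38.7438


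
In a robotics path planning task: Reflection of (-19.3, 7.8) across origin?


Reflection over origin: (x,y) -> (-x,-y)
(-19.3, 7.8) -> (19.3, -7.8)

(19.3, -7.8)


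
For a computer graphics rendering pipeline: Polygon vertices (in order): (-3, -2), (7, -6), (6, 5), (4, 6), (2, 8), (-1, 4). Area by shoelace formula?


Shoelace sum: ((-3)*(-6) - 7*(-2)) + (7*5 - 6*(-6)) + (6*6 - 4*5) + (4*8 - 2*6) + (2*4 - (-1)*8) + ((-1)*(-2) - (-3)*4)
= 169
Area = |169|/2 = 84.5

84.5


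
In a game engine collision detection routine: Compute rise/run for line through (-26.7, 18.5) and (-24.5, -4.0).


slope = (y2-y1)/(x2-x1) = ((-4)-18.5)/((-24.5)-(-26.7)) = (-22.5)/2.2 = -10.2273

-10.2273


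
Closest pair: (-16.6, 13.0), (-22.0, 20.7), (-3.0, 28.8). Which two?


d(P0,P1) = 9.4048, d(P0,P2) = 20.8471, d(P1,P2) = 20.6545
Closest: P0 and P1

Closest pair: (-16.6, 13.0) and (-22.0, 20.7), distance = 9.4048


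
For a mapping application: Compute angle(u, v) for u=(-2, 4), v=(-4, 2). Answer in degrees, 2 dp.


u.v = 16, |u| = sqrt(20) = 4.4721, |v| = sqrt(20) = 4.4721
cos(theta) = u.v/(|u||v|) = 16/sqrt(400) = 0.8
theta = acos(0.8) = 36.87 degrees

36.87 degrees


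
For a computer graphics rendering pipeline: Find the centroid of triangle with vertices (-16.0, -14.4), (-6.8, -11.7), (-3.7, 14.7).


Centroid = ((x_A+x_B+x_C)/3, (y_A+y_B+y_C)/3)
= (((-16)+(-6.8)+(-3.7))/3, ((-14.4)+(-11.7)+14.7)/3)
= (-8.8333, -3.8)

(-8.8333, -3.8)


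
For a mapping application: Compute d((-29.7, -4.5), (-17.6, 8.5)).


dx=12.1, dy=13
d^2 = 12.1^2 + 13^2 = 315.41
d = sqrt(315.41) = 17.7598

17.7598


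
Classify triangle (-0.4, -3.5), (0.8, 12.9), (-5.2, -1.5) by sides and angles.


Side lengths squared: AB^2=270.4, BC^2=243.36, CA^2=27.04
Sorted: [27.04, 243.36, 270.4]
By sides: Scalene, By angles: Right

Scalene, Right


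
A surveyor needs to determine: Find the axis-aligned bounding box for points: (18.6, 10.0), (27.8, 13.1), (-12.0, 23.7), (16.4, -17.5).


x range: [-12, 27.8]
y range: [-17.5, 23.7]
Bounding box: (-12,-17.5) to (27.8,23.7)

(-12,-17.5) to (27.8,23.7)


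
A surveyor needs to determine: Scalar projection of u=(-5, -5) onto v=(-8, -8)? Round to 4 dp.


u.v = 80, |v| = sqrt(128) = 11.3137
Scalar projection = u.v / |v| = 80 / sqrt(128) = 7.0711

7.0711


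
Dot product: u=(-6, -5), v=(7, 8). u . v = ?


u . v = u_x*v_x + u_y*v_y = (-6)*7 + (-5)*8
= (-42) + (-40) = -82

-82


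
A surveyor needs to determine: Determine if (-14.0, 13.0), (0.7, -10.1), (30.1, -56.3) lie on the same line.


Cross product: (0.7-(-14))*((-56.3)-13) - ((-10.1)-13)*(30.1-(-14))
= 0

Yes, collinear


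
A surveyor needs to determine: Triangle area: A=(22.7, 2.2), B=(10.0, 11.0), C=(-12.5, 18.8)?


Area = |x_A(y_B-y_C) + x_B(y_C-y_A) + x_C(y_A-y_B)|/2
= |(-177.06) + 166 + 110|/2
= 98.94/2 = 49.47

49.47


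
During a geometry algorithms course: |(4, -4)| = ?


|u| = sqrt(4^2 + (-4)^2) = sqrt(32) = 5.6569

5.6569


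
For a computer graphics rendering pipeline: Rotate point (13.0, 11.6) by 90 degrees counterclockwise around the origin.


90° CCW: (x,y) -> (-y, x)
(13,11.6) -> (-11.6, 13)

(-11.6, 13)


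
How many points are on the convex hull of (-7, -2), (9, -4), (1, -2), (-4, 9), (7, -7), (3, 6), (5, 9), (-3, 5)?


Convex hull vertices (CCW): (-7, -2), (7, -7), (9, -4), (5, 9), (-4, 9)
Count = 5

5


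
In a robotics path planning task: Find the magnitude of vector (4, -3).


|u| = sqrt(4^2 + (-3)^2) = sqrt(25) = 5

5


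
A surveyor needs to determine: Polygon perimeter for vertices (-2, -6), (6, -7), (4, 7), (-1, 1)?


Sides: (-2, -6)->(6, -7): sqrt(65) = 8.062258, (6, -7)->(4, 7): sqrt(200) = 14.142136, (4, 7)->(-1, 1): sqrt(61) = 7.81025, (-1, 1)->(-2, -6): sqrt(50) = 7.071068
Sum = 37.085712
Perimeter = 37.0857

37.0857


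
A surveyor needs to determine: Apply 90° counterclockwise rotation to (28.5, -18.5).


90° CCW: (x,y) -> (-y, x)
(28.5,-18.5) -> (18.5, 28.5)

(18.5, 28.5)


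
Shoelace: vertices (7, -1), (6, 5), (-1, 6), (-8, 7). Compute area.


Shoelace sum: (7*5 - 6*(-1)) + (6*6 - (-1)*5) + ((-1)*7 - (-8)*6) + ((-8)*(-1) - 7*7)
= 82
Area = |82|/2 = 41

41


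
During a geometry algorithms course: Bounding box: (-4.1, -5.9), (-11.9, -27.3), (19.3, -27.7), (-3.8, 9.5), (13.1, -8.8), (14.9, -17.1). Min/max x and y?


x range: [-11.9, 19.3]
y range: [-27.7, 9.5]
Bounding box: (-11.9,-27.7) to (19.3,9.5)

(-11.9,-27.7) to (19.3,9.5)


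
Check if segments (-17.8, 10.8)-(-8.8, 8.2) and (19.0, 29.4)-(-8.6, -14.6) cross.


Cross products: d1=-1105.84, d2=-638.08, d3=263.08, d4=-204.68
d1*d2 < 0 and d3*d4 < 0? no

No, they don't intersect


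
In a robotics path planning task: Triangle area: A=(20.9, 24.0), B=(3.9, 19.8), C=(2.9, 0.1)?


Area = |x_A(y_B-y_C) + x_B(y_C-y_A) + x_C(y_A-y_B)|/2
= |411.73 + (-93.21) + 12.18|/2
= 330.7/2 = 165.35

165.35


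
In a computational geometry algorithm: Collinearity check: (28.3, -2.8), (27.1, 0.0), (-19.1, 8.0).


Cross product: (27.1-28.3)*(8-(-2.8)) - (0-(-2.8))*((-19.1)-28.3)
= 119.76

No, not collinear


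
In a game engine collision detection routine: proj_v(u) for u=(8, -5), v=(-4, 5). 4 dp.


u.v = -57, |v| = sqrt(41) = 6.4031
Scalar projection = u.v / |v| = -57 / sqrt(41) = -8.9019

-8.9019


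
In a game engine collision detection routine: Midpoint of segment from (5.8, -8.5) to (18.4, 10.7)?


M = ((5.8+18.4)/2, ((-8.5)+10.7)/2)
= (12.1, 1.1)

(12.1, 1.1)


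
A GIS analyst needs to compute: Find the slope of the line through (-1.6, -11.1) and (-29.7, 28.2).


slope = (y2-y1)/(x2-x1) = (28.2-(-11.1))/((-29.7)-(-1.6)) = 39.3/(-28.1) = -1.3986

-1.3986


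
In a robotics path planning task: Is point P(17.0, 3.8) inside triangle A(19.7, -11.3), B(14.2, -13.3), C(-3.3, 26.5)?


Cross products: AB x AP = -88.45, BC x BP = -410.69, CA x CP = 245.24
All same sign? no

No, outside


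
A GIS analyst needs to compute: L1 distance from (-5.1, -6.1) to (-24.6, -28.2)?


|(-5.1)-(-24.6)| + |(-6.1)-(-28.2)| = 19.5 + 22.1 = 41.6

41.6


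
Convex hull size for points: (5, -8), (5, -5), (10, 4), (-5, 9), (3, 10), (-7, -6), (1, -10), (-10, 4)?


Convex hull vertices (CCW): (-10, 4), (-7, -6), (1, -10), (5, -8), (10, 4), (3, 10), (-5, 9)
Count = 7

7


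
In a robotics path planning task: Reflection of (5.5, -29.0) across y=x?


Reflection over y=x: (x,y) -> (y,x)
(5.5, -29) -> (-29, 5.5)

(-29, 5.5)


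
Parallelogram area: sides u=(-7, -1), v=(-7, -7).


|u x v| = |(-7)*(-7) - (-1)*(-7)|
= |49 - 7| = 42

42


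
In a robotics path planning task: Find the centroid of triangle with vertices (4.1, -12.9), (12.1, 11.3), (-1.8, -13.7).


Centroid = ((x_A+x_B+x_C)/3, (y_A+y_B+y_C)/3)
= ((4.1+12.1+(-1.8))/3, ((-12.9)+11.3+(-13.7))/3)
= (4.8, -5.1)

(4.8, -5.1)


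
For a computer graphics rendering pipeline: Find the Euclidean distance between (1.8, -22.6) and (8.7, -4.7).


dx=6.9, dy=17.9
d^2 = 6.9^2 + 17.9^2 = 368.02
d = sqrt(368.02) = 19.1838

19.1838


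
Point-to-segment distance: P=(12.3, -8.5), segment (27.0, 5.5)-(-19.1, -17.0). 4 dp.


Project P onto AB: t = 0.3772 (clamped to [0,1])
Closest point on segment: (9.6096, -2.9877)
Distance: 6.1338

6.1338


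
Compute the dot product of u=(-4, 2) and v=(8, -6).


u . v = u_x*v_x + u_y*v_y = (-4)*8 + 2*(-6)
= (-32) + (-12) = -44

-44


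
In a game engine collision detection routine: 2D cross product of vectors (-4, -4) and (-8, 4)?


u x v = u_x*v_y - u_y*v_x = (-4)*4 - (-4)*(-8)
= (-16) - 32 = -48

-48


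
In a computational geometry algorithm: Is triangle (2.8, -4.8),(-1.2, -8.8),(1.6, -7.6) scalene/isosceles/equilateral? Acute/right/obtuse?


Side lengths squared: AB^2=32, BC^2=9.28, CA^2=9.28
Sorted: [9.28, 9.28, 32]
By sides: Isosceles, By angles: Obtuse

Isosceles, Obtuse


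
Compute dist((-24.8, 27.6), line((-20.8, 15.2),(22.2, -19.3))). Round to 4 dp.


|cross product| = 395.2
|line direction| = sqrt(3039.25) = 55.1294
Distance = 395.2/sqrt(3039.25) = 7.1686

7.1686


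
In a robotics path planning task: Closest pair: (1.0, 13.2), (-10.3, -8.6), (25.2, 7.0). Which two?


d(P0,P1) = 24.5546, d(P0,P2) = 24.9816, d(P1,P2) = 38.7764
Closest: P0 and P1

Closest pair: (1.0, 13.2) and (-10.3, -8.6), distance = 24.5546


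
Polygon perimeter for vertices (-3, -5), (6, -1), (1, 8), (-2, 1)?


Sides: (-3, -5)->(6, -1): sqrt(97) = 9.848858, (6, -1)->(1, 8): sqrt(106) = 10.29563, (1, 8)->(-2, 1): sqrt(58) = 7.615773, (-2, 1)->(-3, -5): sqrt(37) = 6.082763
Sum = 33.843024
Perimeter = 33.843

33.843


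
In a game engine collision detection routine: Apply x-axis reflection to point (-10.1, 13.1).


Reflection over x-axis: (x,y) -> (x,-y)
(-10.1, 13.1) -> (-10.1, -13.1)

(-10.1, -13.1)


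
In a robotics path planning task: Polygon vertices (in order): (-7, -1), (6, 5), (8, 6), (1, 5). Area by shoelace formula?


Shoelace sum: ((-7)*5 - 6*(-1)) + (6*6 - 8*5) + (8*5 - 1*6) + (1*(-1) - (-7)*5)
= 35
Area = |35|/2 = 17.5

17.5


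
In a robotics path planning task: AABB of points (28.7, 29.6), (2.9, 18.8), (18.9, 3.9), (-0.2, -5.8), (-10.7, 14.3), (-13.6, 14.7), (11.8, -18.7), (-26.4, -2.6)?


x range: [-26.4, 28.7]
y range: [-18.7, 29.6]
Bounding box: (-26.4,-18.7) to (28.7,29.6)

(-26.4,-18.7) to (28.7,29.6)


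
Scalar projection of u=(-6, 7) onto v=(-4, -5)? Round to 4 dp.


u.v = -11, |v| = sqrt(41) = 6.4031
Scalar projection = u.v / |v| = -11 / sqrt(41) = -1.7179

-1.7179


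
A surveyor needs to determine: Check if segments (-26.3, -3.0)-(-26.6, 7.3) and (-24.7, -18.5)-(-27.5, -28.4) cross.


Cross products: d1=-59.24, d2=-91.05, d3=-11.83, d4=19.98
d1*d2 < 0 and d3*d4 < 0? no

No, they don't intersect


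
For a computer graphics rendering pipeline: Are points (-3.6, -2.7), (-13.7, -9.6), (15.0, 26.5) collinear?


Cross product: ((-13.7)-(-3.6))*(26.5-(-2.7)) - ((-9.6)-(-2.7))*(15-(-3.6))
= -166.58

No, not collinear


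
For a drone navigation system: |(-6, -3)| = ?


|u| = sqrt((-6)^2 + (-3)^2) = sqrt(45) = 6.7082

6.7082


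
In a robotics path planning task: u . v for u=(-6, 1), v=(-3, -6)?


u . v = u_x*v_x + u_y*v_y = (-6)*(-3) + 1*(-6)
= 18 + (-6) = 12

12


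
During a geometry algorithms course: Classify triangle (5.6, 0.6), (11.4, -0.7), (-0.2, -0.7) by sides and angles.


Side lengths squared: AB^2=35.33, BC^2=134.56, CA^2=35.33
Sorted: [35.33, 35.33, 134.56]
By sides: Isosceles, By angles: Obtuse

Isosceles, Obtuse


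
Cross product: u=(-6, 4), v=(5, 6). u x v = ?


u x v = u_x*v_y - u_y*v_x = (-6)*6 - 4*5
= (-36) - 20 = -56

-56


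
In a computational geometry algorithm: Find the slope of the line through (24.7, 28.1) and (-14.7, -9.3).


slope = (y2-y1)/(x2-x1) = ((-9.3)-28.1)/((-14.7)-24.7) = (-37.4)/(-39.4) = 0.9492

0.9492


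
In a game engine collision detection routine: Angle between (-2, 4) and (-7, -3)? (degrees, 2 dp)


u.v = 2, |u| = sqrt(20) = 4.4721, |v| = sqrt(58) = 7.6158
cos(theta) = u.v/(|u||v|) = 2/sqrt(1160) = 0.058722
theta = acos(0.058722) = 86.63 degrees

86.63 degrees


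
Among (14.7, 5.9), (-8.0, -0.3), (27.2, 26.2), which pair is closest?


d(P0,P1) = 23.5315, d(P0,P2) = 23.8399, d(P1,P2) = 44.0601
Closest: P0 and P1

Closest pair: (14.7, 5.9) and (-8.0, -0.3), distance = 23.5315


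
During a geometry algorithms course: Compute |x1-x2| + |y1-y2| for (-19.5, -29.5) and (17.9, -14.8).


|(-19.5)-17.9| + |(-29.5)-(-14.8)| = 37.4 + 14.7 = 52.1

52.1


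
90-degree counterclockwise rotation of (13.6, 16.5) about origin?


90° CCW: (x,y) -> (-y, x)
(13.6,16.5) -> (-16.5, 13.6)

(-16.5, 13.6)


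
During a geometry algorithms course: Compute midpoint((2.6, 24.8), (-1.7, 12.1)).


M = ((2.6+(-1.7))/2, (24.8+12.1)/2)
= (0.45, 18.45)

(0.45, 18.45)


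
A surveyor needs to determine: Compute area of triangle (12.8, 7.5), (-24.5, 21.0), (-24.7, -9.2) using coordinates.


Area = |x_A(y_B-y_C) + x_B(y_C-y_A) + x_C(y_A-y_B)|/2
= |386.56 + 409.15 + 333.45|/2
= 1129.16/2 = 564.58

564.58


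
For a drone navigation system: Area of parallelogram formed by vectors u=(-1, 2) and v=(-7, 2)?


|u x v| = |(-1)*2 - 2*(-7)|
= |(-2) - (-14)| = 12

12


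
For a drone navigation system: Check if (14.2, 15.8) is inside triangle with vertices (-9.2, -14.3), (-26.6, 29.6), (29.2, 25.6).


Cross products: AB x AP = -1551, BC x BP = -606.84, CA x CP = -222.18
All same sign? yes

Yes, inside


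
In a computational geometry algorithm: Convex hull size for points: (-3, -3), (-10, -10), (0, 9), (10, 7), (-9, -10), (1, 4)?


Convex hull vertices (CCW): (-10, -10), (-9, -10), (10, 7), (0, 9)
Count = 4

4


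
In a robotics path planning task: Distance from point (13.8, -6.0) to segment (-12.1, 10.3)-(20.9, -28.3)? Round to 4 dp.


Project P onto AB: t = 0.5754 (clamped to [0,1])
Closest point on segment: (6.8875, -11.9096)
Distance: 9.0943

9.0943


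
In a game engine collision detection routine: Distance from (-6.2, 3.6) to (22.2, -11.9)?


dx=28.4, dy=-15.5
d^2 = 28.4^2 + (-15.5)^2 = 1046.81
d = sqrt(1046.81) = 32.3544

32.3544


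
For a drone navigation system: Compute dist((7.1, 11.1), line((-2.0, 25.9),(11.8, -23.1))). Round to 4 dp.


|cross product| = 241.66
|line direction| = sqrt(2591.44) = 50.9062
Distance = 241.66/sqrt(2591.44) = 4.7472

4.7472


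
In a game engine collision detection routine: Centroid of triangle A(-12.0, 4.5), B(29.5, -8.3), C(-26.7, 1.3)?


Centroid = ((x_A+x_B+x_C)/3, (y_A+y_B+y_C)/3)
= (((-12)+29.5+(-26.7))/3, (4.5+(-8.3)+1.3)/3)
= (-3.0667, -0.8333)

(-3.0667, -0.8333)


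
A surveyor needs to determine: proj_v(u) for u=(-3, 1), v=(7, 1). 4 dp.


u.v = -20, |v| = sqrt(50) = 7.0711
Scalar projection = u.v / |v| = -20 / sqrt(50) = -2.8284

-2.8284


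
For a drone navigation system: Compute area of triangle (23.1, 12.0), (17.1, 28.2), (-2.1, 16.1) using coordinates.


Area = |x_A(y_B-y_C) + x_B(y_C-y_A) + x_C(y_A-y_B)|/2
= |279.51 + 70.11 + 34.02|/2
= 383.64/2 = 191.82

191.82


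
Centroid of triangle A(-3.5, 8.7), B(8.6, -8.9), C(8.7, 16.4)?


Centroid = ((x_A+x_B+x_C)/3, (y_A+y_B+y_C)/3)
= (((-3.5)+8.6+8.7)/3, (8.7+(-8.9)+16.4)/3)
= (4.6, 5.4)

(4.6, 5.4)


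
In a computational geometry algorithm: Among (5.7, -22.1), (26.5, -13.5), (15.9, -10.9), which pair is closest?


d(P0,P1) = 22.5078, d(P0,P2) = 15.1486, d(P1,P2) = 10.9142
Closest: P1 and P2

Closest pair: (26.5, -13.5) and (15.9, -10.9), distance = 10.9142


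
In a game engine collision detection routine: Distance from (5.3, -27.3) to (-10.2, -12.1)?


dx=-15.5, dy=15.2
d^2 = (-15.5)^2 + 15.2^2 = 471.29
d = sqrt(471.29) = 21.7092

21.7092


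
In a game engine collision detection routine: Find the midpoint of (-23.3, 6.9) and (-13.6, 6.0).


M = (((-23.3)+(-13.6))/2, (6.9+6)/2)
= (-18.45, 6.45)

(-18.45, 6.45)


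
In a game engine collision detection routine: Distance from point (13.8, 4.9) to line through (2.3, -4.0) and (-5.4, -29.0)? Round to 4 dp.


|cross product| = 218.97
|line direction| = sqrt(684.29) = 26.1589
Distance = 218.97/sqrt(684.29) = 8.3708

8.3708


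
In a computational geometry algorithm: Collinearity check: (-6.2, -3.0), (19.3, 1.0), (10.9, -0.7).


Cross product: (19.3-(-6.2))*((-0.7)-(-3)) - (1-(-3))*(10.9-(-6.2))
= -9.75

No, not collinear


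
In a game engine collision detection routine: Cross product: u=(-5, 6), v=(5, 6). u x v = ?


u x v = u_x*v_y - u_y*v_x = (-5)*6 - 6*5
= (-30) - 30 = -60

-60


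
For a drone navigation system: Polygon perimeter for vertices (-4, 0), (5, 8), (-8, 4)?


Sides: (-4, 0)->(5, 8): sqrt(145) = 12.041595, (5, 8)->(-8, 4): sqrt(185) = 13.601471, (-8, 4)->(-4, 0): sqrt(32) = 5.656854
Sum = 31.29992
Perimeter = 31.2999

31.2999


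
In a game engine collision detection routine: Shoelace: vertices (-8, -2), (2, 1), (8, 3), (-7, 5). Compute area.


Shoelace sum: ((-8)*1 - 2*(-2)) + (2*3 - 8*1) + (8*5 - (-7)*3) + ((-7)*(-2) - (-8)*5)
= 109
Area = |109|/2 = 54.5

54.5


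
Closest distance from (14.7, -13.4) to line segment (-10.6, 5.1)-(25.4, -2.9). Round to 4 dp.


Project P onto AB: t = 0.7785 (clamped to [0,1])
Closest point on segment: (17.4271, -1.1282)
Distance: 12.5711

12.5711


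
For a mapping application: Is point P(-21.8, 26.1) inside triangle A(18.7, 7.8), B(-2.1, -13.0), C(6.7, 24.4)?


Cross products: AB x AP = -1223.04, BC x BP = 1080.86, CA x CP = -452.7
All same sign? no

No, outside


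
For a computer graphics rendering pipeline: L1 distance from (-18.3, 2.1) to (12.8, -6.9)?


|(-18.3)-12.8| + |2.1-(-6.9)| = 31.1 + 9 = 40.1

40.1


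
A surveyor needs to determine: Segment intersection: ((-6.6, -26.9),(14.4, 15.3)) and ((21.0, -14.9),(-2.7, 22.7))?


Cross products: d1=1322.16, d2=-467.58, d3=-912.72, d4=877.02
d1*d2 < 0 and d3*d4 < 0? yes

Yes, they intersect


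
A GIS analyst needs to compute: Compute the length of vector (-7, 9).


|u| = sqrt((-7)^2 + 9^2) = sqrt(130) = 11.4018

11.4018


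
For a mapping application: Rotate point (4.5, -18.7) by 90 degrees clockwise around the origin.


90° CW: (x,y) -> (y, -x)
(4.5,-18.7) -> (-18.7, -4.5)

(-18.7, -4.5)


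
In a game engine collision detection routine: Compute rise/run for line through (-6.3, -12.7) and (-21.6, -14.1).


slope = (y2-y1)/(x2-x1) = ((-14.1)-(-12.7))/((-21.6)-(-6.3)) = (-1.4)/(-15.3) = 0.0915

0.0915


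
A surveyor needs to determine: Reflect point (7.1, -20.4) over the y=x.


Reflection over y=x: (x,y) -> (y,x)
(7.1, -20.4) -> (-20.4, 7.1)

(-20.4, 7.1)


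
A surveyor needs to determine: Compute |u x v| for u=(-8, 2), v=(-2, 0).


|u x v| = |(-8)*0 - 2*(-2)|
= |0 - (-4)| = 4

4


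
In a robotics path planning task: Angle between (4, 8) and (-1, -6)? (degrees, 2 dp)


u.v = -52, |u| = sqrt(80) = 8.9443, |v| = sqrt(37) = 6.0828
cos(theta) = u.v/(|u||v|) = -52/sqrt(2960) = -0.955779
theta = acos(-0.955779) = 162.9 degrees

162.9 degrees


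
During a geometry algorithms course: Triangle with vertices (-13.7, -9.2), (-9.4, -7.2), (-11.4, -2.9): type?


Side lengths squared: AB^2=22.49, BC^2=22.49, CA^2=44.98
Sorted: [22.49, 22.49, 44.98]
By sides: Isosceles, By angles: Right

Isosceles, Right


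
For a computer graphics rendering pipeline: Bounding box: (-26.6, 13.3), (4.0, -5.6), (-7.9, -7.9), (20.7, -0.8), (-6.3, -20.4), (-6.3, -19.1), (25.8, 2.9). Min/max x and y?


x range: [-26.6, 25.8]
y range: [-20.4, 13.3]
Bounding box: (-26.6,-20.4) to (25.8,13.3)

(-26.6,-20.4) to (25.8,13.3)


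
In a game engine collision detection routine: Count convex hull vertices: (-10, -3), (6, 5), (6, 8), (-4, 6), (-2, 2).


Convex hull vertices (CCW): (-10, -3), (6, 5), (6, 8), (-4, 6)
Count = 4

4


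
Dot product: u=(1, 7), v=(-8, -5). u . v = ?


u . v = u_x*v_x + u_y*v_y = 1*(-8) + 7*(-5)
= (-8) + (-35) = -43

-43


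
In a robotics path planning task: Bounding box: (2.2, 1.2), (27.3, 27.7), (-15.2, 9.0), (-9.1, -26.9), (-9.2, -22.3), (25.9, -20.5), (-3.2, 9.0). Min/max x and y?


x range: [-15.2, 27.3]
y range: [-26.9, 27.7]
Bounding box: (-15.2,-26.9) to (27.3,27.7)

(-15.2,-26.9) to (27.3,27.7)


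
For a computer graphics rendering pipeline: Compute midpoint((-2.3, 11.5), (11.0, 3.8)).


M = (((-2.3)+11)/2, (11.5+3.8)/2)
= (4.35, 7.65)

(4.35, 7.65)


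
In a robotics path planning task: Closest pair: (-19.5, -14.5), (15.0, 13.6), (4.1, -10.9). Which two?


d(P0,P1) = 44.4956, d(P0,P2) = 23.873, d(P1,P2) = 26.8153
Closest: P0 and P2

Closest pair: (-19.5, -14.5) and (4.1, -10.9), distance = 23.873


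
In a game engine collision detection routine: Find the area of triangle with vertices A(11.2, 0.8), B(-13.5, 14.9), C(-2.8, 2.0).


Area = |x_A(y_B-y_C) + x_B(y_C-y_A) + x_C(y_A-y_B)|/2
= |144.48 + (-16.2) + 39.48|/2
= 167.76/2 = 83.88

83.88


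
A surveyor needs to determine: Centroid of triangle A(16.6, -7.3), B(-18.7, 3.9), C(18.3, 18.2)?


Centroid = ((x_A+x_B+x_C)/3, (y_A+y_B+y_C)/3)
= ((16.6+(-18.7)+18.3)/3, ((-7.3)+3.9+18.2)/3)
= (5.4, 4.9333)

(5.4, 4.9333)


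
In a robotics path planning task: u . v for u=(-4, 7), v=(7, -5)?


u . v = u_x*v_x + u_y*v_y = (-4)*7 + 7*(-5)
= (-28) + (-35) = -63

-63


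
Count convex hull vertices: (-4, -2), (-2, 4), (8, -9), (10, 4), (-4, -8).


Convex hull vertices (CCW): (-4, -8), (8, -9), (10, 4), (-2, 4), (-4, -2)
Count = 5

5


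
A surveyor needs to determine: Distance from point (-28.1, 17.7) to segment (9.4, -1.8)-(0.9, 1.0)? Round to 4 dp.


Project P onto AB: t = 1 (clamped to [0,1])
Closest point on segment: (0.9, 1)
Distance: 33.4648

33.4648


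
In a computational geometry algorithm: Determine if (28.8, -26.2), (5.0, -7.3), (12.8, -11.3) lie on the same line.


Cross product: (5-28.8)*((-11.3)-(-26.2)) - ((-7.3)-(-26.2))*(12.8-28.8)
= -52.22

No, not collinear


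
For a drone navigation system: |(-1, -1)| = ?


|u| = sqrt((-1)^2 + (-1)^2) = sqrt(2) = 1.4142

1.4142


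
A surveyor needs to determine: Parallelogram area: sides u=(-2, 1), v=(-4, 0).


|u x v| = |(-2)*0 - 1*(-4)|
= |0 - (-4)| = 4

4


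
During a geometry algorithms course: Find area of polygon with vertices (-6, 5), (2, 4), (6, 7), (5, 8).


Shoelace sum: ((-6)*4 - 2*5) + (2*7 - 6*4) + (6*8 - 5*7) + (5*5 - (-6)*8)
= 42
Area = |42|/2 = 21

21


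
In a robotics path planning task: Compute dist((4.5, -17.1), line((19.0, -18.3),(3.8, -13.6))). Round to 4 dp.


|cross product| = 49.91
|line direction| = sqrt(253.13) = 15.9101
Distance = 49.91/sqrt(253.13) = 3.137

3.137


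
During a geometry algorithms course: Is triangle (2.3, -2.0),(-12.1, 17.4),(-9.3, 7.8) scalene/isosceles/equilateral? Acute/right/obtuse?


Side lengths squared: AB^2=583.72, BC^2=100, CA^2=230.6
Sorted: [100, 230.6, 583.72]
By sides: Scalene, By angles: Obtuse

Scalene, Obtuse


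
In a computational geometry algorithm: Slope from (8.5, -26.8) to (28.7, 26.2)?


slope = (y2-y1)/(x2-x1) = (26.2-(-26.8))/(28.7-8.5) = 53/20.2 = 2.6238

2.6238


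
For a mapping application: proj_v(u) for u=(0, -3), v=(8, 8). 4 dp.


u.v = -24, |v| = sqrt(128) = 11.3137
Scalar projection = u.v / |v| = -24 / sqrt(128) = -2.1213

-2.1213


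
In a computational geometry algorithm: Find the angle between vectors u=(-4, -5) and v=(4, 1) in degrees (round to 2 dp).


u.v = -21, |u| = sqrt(41) = 6.4031, |v| = sqrt(17) = 4.1231
cos(theta) = u.v/(|u||v|) = -21/sqrt(697) = -0.795432
theta = acos(-0.795432) = 142.7 degrees

142.7 degrees


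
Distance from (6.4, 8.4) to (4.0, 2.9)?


dx=-2.4, dy=-5.5
d^2 = (-2.4)^2 + (-5.5)^2 = 36.01
d = sqrt(36.01) = 6.0008

6.0008


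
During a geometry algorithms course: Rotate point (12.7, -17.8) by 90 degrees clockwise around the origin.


90° CW: (x,y) -> (y, -x)
(12.7,-17.8) -> (-17.8, -12.7)

(-17.8, -12.7)


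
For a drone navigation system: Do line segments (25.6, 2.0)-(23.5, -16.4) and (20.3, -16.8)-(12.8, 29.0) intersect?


Cross products: d1=-383.74, d2=-149.56, d3=-58.04, d4=-292.22
d1*d2 < 0 and d3*d4 < 0? no

No, they don't intersect


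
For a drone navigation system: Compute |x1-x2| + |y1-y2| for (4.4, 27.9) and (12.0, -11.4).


|4.4-12| + |27.9-(-11.4)| = 7.6 + 39.3 = 46.9

46.9


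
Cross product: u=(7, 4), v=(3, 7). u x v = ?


u x v = u_x*v_y - u_y*v_x = 7*7 - 4*3
= 49 - 12 = 37

37


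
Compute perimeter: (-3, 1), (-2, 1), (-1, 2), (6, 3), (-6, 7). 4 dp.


Sides: (-3, 1)->(-2, 1): sqrt(1) = 1, (-2, 1)->(-1, 2): sqrt(2) = 1.414214, (-1, 2)->(6, 3): sqrt(50) = 7.071068, (6, 3)->(-6, 7): sqrt(160) = 12.649111, (-6, 7)->(-3, 1): sqrt(45) = 6.708204
Sum = 28.842597
Perimeter = 28.8426

28.8426


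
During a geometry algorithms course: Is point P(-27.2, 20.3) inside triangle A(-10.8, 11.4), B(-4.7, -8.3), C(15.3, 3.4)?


Cross products: AB x AP = -268.79, BC x BP = 835.25, CA x CP = -101.09
All same sign? no

No, outside


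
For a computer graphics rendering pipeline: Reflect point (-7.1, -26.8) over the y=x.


Reflection over y=x: (x,y) -> (y,x)
(-7.1, -26.8) -> (-26.8, -7.1)

(-26.8, -7.1)


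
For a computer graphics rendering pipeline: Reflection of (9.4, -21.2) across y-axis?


Reflection over y-axis: (x,y) -> (-x,y)
(9.4, -21.2) -> (-9.4, -21.2)

(-9.4, -21.2)


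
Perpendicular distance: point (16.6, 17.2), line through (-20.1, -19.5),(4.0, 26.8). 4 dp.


|cross product| = 814.74
|line direction| = sqrt(2724.5) = 52.1967
Distance = 814.74/sqrt(2724.5) = 15.609

15.609


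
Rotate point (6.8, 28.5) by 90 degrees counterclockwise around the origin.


90° CCW: (x,y) -> (-y, x)
(6.8,28.5) -> (-28.5, 6.8)

(-28.5, 6.8)


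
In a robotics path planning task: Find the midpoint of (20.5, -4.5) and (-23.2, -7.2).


M = ((20.5+(-23.2))/2, ((-4.5)+(-7.2))/2)
= (-1.35, -5.85)

(-1.35, -5.85)


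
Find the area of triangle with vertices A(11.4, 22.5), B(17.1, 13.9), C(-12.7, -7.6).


Area = |x_A(y_B-y_C) + x_B(y_C-y_A) + x_C(y_A-y_B)|/2
= |245.1 + (-514.71) + (-109.22)|/2
= 378.83/2 = 189.415

189.415


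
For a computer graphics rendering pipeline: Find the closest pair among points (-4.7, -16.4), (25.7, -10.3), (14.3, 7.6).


d(P0,P1) = 31.006, d(P0,P2) = 30.6105, d(P1,P2) = 21.2219
Closest: P1 and P2

Closest pair: (25.7, -10.3) and (14.3, 7.6), distance = 21.2219


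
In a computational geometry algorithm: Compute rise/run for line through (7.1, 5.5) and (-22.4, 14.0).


slope = (y2-y1)/(x2-x1) = (14-5.5)/((-22.4)-7.1) = 8.5/(-29.5) = -0.2881

-0.2881


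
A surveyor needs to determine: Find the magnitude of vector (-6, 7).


|u| = sqrt((-6)^2 + 7^2) = sqrt(85) = 9.2195

9.2195


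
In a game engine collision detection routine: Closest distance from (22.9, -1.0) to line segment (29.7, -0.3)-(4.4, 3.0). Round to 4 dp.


Project P onto AB: t = 0.2607 (clamped to [0,1])
Closest point on segment: (23.1035, 0.5604)
Distance: 1.5736

1.5736


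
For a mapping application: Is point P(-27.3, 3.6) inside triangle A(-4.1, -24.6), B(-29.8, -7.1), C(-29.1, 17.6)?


Cross products: AB x AP = -318.74, BC x BP = -54.26, CA x CP = -274.04
All same sign? yes

Yes, inside


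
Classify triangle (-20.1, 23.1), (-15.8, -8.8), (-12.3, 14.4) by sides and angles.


Side lengths squared: AB^2=1036.1, BC^2=550.49, CA^2=136.53
Sorted: [136.53, 550.49, 1036.1]
By sides: Scalene, By angles: Obtuse

Scalene, Obtuse


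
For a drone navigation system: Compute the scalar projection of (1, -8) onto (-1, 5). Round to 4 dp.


u.v = -41, |v| = sqrt(26) = 5.099
Scalar projection = u.v / |v| = -41 / sqrt(26) = -8.0408

-8.0408


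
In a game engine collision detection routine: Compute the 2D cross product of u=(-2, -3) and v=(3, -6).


u x v = u_x*v_y - u_y*v_x = (-2)*(-6) - (-3)*3
= 12 - (-9) = 21

21


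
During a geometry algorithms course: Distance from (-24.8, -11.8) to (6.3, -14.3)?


dx=31.1, dy=-2.5
d^2 = 31.1^2 + (-2.5)^2 = 973.46
d = sqrt(973.46) = 31.2003

31.2003


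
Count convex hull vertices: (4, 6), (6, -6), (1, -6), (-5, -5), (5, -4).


Convex hull vertices (CCW): (-5, -5), (1, -6), (6, -6), (4, 6)
Count = 4

4


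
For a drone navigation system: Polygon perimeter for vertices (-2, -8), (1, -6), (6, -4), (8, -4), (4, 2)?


Sides: (-2, -8)->(1, -6): sqrt(13) = 3.605551, (1, -6)->(6, -4): sqrt(29) = 5.385165, (6, -4)->(8, -4): sqrt(4) = 2, (8, -4)->(4, 2): sqrt(52) = 7.211103, (4, 2)->(-2, -8): sqrt(136) = 11.661904
Sum = 29.863723
Perimeter = 29.8637

29.8637


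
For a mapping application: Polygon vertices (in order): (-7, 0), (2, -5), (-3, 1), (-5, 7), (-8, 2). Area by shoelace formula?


Shoelace sum: ((-7)*(-5) - 2*0) + (2*1 - (-3)*(-5)) + ((-3)*7 - (-5)*1) + ((-5)*2 - (-8)*7) + ((-8)*0 - (-7)*2)
= 66
Area = |66|/2 = 33

33


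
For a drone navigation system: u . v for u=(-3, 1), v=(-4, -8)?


u . v = u_x*v_x + u_y*v_y = (-3)*(-4) + 1*(-8)
= 12 + (-8) = 4

4


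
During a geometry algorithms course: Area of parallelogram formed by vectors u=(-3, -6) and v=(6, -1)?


|u x v| = |(-3)*(-1) - (-6)*6|
= |3 - (-36)| = 39

39


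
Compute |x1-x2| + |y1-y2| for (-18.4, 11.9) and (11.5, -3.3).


|(-18.4)-11.5| + |11.9-(-3.3)| = 29.9 + 15.2 = 45.1

45.1


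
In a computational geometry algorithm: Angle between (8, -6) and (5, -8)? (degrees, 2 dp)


u.v = 88, |u| = sqrt(100) = 10, |v| = sqrt(89) = 9.434
cos(theta) = u.v/(|u||v|) = 88/sqrt(8900) = 0.932798
theta = acos(0.932798) = 21.12 degrees

21.12 degrees


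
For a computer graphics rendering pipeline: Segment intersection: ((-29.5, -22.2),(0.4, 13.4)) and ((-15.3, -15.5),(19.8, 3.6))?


Cross products: d1=36.05, d2=714.52, d3=-305.19, d4=-983.66
d1*d2 < 0 and d3*d4 < 0? no

No, they don't intersect


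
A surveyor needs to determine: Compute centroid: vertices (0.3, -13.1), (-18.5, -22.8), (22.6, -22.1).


Centroid = ((x_A+x_B+x_C)/3, (y_A+y_B+y_C)/3)
= ((0.3+(-18.5)+22.6)/3, ((-13.1)+(-22.8)+(-22.1))/3)
= (1.4667, -19.3333)

(1.4667, -19.3333)


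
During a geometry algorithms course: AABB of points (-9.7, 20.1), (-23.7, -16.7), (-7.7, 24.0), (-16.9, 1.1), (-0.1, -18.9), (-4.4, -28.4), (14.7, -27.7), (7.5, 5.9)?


x range: [-23.7, 14.7]
y range: [-28.4, 24]
Bounding box: (-23.7,-28.4) to (14.7,24)

(-23.7,-28.4) to (14.7,24)


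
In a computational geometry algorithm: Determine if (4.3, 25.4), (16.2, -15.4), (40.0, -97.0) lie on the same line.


Cross product: (16.2-4.3)*((-97)-25.4) - ((-15.4)-25.4)*(40-4.3)
= 0

Yes, collinear


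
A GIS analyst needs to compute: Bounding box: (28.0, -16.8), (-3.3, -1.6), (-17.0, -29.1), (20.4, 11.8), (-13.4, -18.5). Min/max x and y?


x range: [-17, 28]
y range: [-29.1, 11.8]
Bounding box: (-17,-29.1) to (28,11.8)

(-17,-29.1) to (28,11.8)


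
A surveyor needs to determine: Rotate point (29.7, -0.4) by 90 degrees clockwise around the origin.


90° CW: (x,y) -> (y, -x)
(29.7,-0.4) -> (-0.4, -29.7)

(-0.4, -29.7)


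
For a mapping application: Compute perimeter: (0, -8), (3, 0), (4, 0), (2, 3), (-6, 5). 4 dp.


Sides: (0, -8)->(3, 0): sqrt(73) = 8.544004, (3, 0)->(4, 0): sqrt(1) = 1, (4, 0)->(2, 3): sqrt(13) = 3.605551, (2, 3)->(-6, 5): sqrt(68) = 8.246211, (-6, 5)->(0, -8): sqrt(205) = 14.317821
Sum = 35.713587
Perimeter = 35.7136

35.7136
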